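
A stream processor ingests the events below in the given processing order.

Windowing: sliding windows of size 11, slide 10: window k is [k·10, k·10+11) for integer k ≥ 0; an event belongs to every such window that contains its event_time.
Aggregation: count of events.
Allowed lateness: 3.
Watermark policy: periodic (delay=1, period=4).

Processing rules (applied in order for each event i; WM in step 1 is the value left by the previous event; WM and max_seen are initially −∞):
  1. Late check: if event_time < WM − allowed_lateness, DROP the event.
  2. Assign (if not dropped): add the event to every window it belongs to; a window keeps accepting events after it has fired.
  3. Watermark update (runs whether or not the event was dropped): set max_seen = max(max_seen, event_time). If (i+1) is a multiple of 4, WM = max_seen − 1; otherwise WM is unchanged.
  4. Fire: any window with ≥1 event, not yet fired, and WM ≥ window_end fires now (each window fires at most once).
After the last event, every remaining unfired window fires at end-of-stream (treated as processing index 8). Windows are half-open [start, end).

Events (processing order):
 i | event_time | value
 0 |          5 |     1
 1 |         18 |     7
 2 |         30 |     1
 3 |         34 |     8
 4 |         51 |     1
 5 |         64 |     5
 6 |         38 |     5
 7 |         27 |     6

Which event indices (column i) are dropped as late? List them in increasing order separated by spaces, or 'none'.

i=0 t=5 v=1: → [0,11); WM=−∞
i=1 t=18 v=7: → [10,21); WM=−∞
i=2 t=30 v=1: → [30,41),[20,31); WM=−∞
i=3 t=34 v=8: → [30,41); WM=33; [0,11) fires=1 [10,21) fires=1 [20,31) fires=1
i=4 t=51 v=1: → [50,61); WM=33
i=5 t=64 v=5: → [60,71); WM=33
i=6 t=38 v=5: → [30,41); WM=33
i=7 t=27 v=6: DROP (t<33-3); WM=63; [30,41) fires=3 [50,61) fires=1

7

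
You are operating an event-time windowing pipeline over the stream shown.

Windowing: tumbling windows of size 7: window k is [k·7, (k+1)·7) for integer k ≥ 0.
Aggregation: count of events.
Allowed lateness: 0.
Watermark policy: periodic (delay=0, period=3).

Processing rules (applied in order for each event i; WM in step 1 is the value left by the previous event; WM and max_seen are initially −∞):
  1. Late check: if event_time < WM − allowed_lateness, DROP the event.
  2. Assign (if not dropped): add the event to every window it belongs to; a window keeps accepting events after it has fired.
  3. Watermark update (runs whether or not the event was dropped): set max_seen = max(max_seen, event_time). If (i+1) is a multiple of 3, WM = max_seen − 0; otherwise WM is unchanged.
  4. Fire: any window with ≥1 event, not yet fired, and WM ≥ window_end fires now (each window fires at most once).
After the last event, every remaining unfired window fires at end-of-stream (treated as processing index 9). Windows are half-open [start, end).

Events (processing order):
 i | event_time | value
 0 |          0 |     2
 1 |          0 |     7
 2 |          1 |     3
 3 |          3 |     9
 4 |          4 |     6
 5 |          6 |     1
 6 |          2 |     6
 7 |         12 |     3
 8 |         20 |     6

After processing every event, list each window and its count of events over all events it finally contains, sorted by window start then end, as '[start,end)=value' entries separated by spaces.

i=0 t=0 v=2: → [0,7); WM=−∞
i=1 t=0 v=7: → [0,7); WM=−∞
i=2 t=1 v=3: → [0,7); WM=1
i=3 t=3 v=9: → [0,7); WM=1
i=4 t=4 v=6: → [0,7); WM=1
i=5 t=6 v=1: → [0,7); WM=6
i=6 t=2 v=6: DROP (t<6-0); WM=6
i=7 t=12 v=3: → [7,14); WM=6
i=8 t=20 v=6: → [14,21); WM=20; [0,7) fires=6 [7,14) fires=1

[0,7)=6 [7,14)=1 [14,21)=1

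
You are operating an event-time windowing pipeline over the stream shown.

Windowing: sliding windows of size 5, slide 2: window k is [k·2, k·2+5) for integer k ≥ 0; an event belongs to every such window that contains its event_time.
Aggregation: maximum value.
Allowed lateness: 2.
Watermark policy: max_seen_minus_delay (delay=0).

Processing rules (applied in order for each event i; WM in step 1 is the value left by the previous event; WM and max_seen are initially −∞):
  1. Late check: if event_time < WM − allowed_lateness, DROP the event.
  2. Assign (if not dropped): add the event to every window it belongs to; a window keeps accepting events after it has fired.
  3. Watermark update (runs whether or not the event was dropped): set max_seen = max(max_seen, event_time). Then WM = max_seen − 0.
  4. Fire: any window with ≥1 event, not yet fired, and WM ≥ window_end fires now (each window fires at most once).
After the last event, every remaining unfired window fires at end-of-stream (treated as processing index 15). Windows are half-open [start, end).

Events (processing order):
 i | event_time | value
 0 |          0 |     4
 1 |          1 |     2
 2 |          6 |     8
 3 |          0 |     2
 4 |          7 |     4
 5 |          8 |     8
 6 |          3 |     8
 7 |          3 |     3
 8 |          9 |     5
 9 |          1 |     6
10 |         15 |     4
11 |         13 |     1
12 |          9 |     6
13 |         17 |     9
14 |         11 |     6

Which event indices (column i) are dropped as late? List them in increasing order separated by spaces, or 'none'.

3 6 7 9 12 14

i=0 t=0 v=4: → [0,5); WM=0
i=1 t=1 v=2: → [0,5); WM=1
i=2 t=6 v=8: → [6,11),[4,9),[2,7); WM=6; [0,5) fires=4
i=3 t=0 v=2: DROP (t<6-2); WM=6
i=4 t=7 v=4: → [6,11),[4,9); WM=7; [2,7) fires=8
i=5 t=8 v=8: → [8,13),[6,11),[4,9); WM=8
i=6 t=3 v=8: DROP (t<8-2); WM=8
i=7 t=3 v=3: DROP (t<8-2); WM=8
i=8 t=9 v=5: → [8,13),[6,11); WM=9; [4,9) fires=8
i=9 t=1 v=6: DROP (t<9-2); WM=9
i=10 t=15 v=4: → [14,19),[12,17); WM=15; [6,11) fires=8 [8,13) fires=8
i=11 t=13 v=1: → [12,17),[10,15); WM=15; [10,15) fires=1
i=12 t=9 v=6: DROP (t<15-2); WM=15
i=13 t=17 v=9: → [16,21),[14,19); WM=17; [12,17) fires=4
i=14 t=11 v=6: DROP (t<17-2); WM=17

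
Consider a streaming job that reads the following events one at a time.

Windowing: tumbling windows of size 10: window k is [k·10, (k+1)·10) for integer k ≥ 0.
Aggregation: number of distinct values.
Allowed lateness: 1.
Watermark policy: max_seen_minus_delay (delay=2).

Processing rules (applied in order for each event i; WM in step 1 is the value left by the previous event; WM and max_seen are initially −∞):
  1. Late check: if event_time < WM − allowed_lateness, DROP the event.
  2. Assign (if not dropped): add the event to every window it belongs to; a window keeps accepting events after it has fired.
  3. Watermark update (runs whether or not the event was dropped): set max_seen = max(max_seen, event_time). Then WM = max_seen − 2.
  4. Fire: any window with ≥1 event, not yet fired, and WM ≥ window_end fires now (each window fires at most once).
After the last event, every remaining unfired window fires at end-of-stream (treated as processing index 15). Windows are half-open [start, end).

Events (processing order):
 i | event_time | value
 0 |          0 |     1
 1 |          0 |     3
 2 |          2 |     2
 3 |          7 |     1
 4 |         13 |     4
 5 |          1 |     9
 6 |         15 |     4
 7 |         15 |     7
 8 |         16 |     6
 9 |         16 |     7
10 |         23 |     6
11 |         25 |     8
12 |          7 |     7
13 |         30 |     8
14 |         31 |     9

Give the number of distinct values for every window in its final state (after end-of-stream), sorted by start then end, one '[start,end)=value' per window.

i=0 t=0 v=1: → [0,10); WM=-2
i=1 t=0 v=3: → [0,10); WM=-2
i=2 t=2 v=2: → [0,10); WM=0
i=3 t=7 v=1: → [0,10); WM=5
i=4 t=13 v=4: → [10,20); WM=11; [0,10) fires=3
i=5 t=1 v=9: DROP (t<11-1); WM=11
i=6 t=15 v=4: → [10,20); WM=13
i=7 t=15 v=7: → [10,20); WM=13
i=8 t=16 v=6: → [10,20); WM=14
i=9 t=16 v=7: → [10,20); WM=14
i=10 t=23 v=6: → [20,30); WM=21; [10,20) fires=3
i=11 t=25 v=8: → [20,30); WM=23
i=12 t=7 v=7: DROP (t<23-1); WM=23
i=13 t=30 v=8: → [30,40); WM=28
i=14 t=31 v=9: → [30,40); WM=29

[0,10)=3 [10,20)=3 [20,30)=2 [30,40)=2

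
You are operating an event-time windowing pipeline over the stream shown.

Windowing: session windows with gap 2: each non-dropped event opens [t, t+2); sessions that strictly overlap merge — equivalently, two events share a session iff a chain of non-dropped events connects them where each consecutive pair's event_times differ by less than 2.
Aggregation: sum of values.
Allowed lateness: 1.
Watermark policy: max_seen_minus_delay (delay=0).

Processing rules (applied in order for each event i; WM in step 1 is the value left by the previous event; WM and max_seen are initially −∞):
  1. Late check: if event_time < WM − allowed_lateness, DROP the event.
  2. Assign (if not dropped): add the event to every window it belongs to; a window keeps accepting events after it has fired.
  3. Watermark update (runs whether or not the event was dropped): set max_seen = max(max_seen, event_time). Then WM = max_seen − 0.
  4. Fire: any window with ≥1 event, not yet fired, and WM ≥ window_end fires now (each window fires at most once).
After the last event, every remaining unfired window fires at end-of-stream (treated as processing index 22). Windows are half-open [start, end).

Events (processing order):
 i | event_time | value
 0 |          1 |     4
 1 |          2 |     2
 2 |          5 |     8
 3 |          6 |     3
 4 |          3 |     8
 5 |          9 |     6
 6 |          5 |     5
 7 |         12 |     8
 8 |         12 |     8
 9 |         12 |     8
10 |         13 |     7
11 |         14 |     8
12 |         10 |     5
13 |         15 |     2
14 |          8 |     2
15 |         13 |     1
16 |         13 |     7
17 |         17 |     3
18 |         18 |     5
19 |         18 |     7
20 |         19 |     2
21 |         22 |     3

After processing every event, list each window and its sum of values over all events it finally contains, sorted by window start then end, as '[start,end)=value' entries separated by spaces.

[1,4)=6 [5,8)=11 [9,11)=6 [12,17)=41 [17,21)=17 [22,24)=3

i=0 t=1 v=4: → [1,3); WM=1
i=1 t=2 v=2: → [1,4); WM=2
i=2 t=5 v=8: → [5,7); WM=5
i=3 t=6 v=3: → [5,8); WM=6
i=4 t=3 v=8: DROP (t<6-1); WM=6
i=5 t=9 v=6: → [9,11); WM=9
i=6 t=5 v=5: DROP (t<9-1); WM=9
i=7 t=12 v=8: → [12,14); WM=12
i=8 t=12 v=8: → [12,14); WM=12
i=9 t=12 v=8: → [12,14); WM=12
i=10 t=13 v=7: → [12,15); WM=13
i=11 t=14 v=8: → [12,16); WM=14
i=12 t=10 v=5: DROP (t<14-1); WM=14
i=13 t=15 v=2: → [12,17); WM=15
i=14 t=8 v=2: DROP (t<15-1); WM=15
i=15 t=13 v=1: DROP (t<15-1); WM=15
i=16 t=13 v=7: DROP (t<15-1); WM=15
i=17 t=17 v=3: → [17,19); WM=17
i=18 t=18 v=5: → [17,20); WM=18
i=19 t=18 v=7: → [17,20); WM=18
i=20 t=19 v=2: → [17,21); WM=19
i=21 t=22 v=3: → [22,24); WM=22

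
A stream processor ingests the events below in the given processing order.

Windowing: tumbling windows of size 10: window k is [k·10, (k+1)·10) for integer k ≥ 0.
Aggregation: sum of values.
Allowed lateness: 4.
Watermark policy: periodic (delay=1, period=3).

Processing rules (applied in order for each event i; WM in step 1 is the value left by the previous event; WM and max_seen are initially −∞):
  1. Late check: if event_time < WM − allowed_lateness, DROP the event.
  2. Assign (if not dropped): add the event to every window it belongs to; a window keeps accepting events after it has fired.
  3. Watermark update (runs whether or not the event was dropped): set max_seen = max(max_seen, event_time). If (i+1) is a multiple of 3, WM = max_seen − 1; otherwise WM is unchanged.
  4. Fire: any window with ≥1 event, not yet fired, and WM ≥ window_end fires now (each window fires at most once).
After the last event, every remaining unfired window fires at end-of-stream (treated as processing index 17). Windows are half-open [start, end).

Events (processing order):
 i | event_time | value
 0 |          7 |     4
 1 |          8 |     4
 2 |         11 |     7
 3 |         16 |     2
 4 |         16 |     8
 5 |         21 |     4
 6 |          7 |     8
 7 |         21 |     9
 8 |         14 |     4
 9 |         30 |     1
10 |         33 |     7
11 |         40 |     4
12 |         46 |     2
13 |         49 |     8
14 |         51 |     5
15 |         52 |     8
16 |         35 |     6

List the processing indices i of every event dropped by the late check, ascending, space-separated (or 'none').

6 8 16

i=0 t=7 v=4: → [0,10); WM=−∞
i=1 t=8 v=4: → [0,10); WM=−∞
i=2 t=11 v=7: → [10,20); WM=10; [0,10) fires=8
i=3 t=16 v=2: → [10,20); WM=10
i=4 t=16 v=8: → [10,20); WM=10
i=5 t=21 v=4: → [20,30); WM=20; [10,20) fires=17
i=6 t=7 v=8: DROP (t<20-4); WM=20
i=7 t=21 v=9: → [20,30); WM=20
i=8 t=14 v=4: DROP (t<20-4); WM=20
i=9 t=30 v=1: → [30,40); WM=20
i=10 t=33 v=7: → [30,40); WM=20
i=11 t=40 v=4: → [40,50); WM=39; [20,30) fires=13
i=12 t=46 v=2: → [40,50); WM=39
i=13 t=49 v=8: → [40,50); WM=39
i=14 t=51 v=5: → [50,60); WM=50; [30,40) fires=8 [40,50) fires=14
i=15 t=52 v=8: → [50,60); WM=50
i=16 t=35 v=6: DROP (t<50-4); WM=50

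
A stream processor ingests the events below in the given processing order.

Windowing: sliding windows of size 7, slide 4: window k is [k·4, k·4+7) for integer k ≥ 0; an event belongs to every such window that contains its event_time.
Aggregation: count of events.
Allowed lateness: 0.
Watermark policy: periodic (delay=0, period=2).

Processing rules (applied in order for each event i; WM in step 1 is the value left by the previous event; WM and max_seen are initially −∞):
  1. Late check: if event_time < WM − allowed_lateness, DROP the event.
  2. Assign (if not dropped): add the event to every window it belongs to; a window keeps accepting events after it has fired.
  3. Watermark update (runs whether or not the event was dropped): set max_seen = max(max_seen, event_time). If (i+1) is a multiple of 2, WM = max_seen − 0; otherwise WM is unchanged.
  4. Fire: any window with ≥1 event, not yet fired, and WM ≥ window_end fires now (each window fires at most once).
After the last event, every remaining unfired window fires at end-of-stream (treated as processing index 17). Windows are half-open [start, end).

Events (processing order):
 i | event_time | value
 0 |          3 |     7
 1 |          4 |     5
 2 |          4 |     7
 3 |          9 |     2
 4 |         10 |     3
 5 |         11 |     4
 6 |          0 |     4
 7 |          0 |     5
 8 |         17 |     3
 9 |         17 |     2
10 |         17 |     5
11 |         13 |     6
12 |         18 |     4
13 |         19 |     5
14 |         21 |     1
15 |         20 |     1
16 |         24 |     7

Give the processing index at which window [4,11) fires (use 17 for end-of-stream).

i=0 t=3 v=7: → [0,7); WM=−∞
i=1 t=4 v=5: → [4,11),[0,7); WM=4
i=2 t=4 v=7: → [4,11),[0,7); WM=4
i=3 t=9 v=2: → [8,15),[4,11); WM=9; [0,7) fires=3
i=4 t=10 v=3: → [8,15),[4,11); WM=9
i=5 t=11 v=4: → [8,15); WM=11; [4,11) fires=4
i=6 t=0 v=4: DROP (t<11-0); WM=11
i=7 t=0 v=5: DROP (t<11-0); WM=11
i=8 t=17 v=3: → [16,23),[12,19); WM=11
i=9 t=17 v=2: → [16,23),[12,19); WM=17; [8,15) fires=3
i=10 t=17 v=5: → [16,23),[12,19); WM=17
i=11 t=13 v=6: DROP (t<17-0); WM=17
i=12 t=18 v=4: → [16,23),[12,19); WM=17
i=13 t=19 v=5: → [16,23); WM=19; [12,19) fires=4
i=14 t=21 v=1: → [20,27),[16,23); WM=19
i=15 t=20 v=1: → [20,27),[16,23); WM=21
i=16 t=24 v=7: → [24,31),[20,27); WM=21

5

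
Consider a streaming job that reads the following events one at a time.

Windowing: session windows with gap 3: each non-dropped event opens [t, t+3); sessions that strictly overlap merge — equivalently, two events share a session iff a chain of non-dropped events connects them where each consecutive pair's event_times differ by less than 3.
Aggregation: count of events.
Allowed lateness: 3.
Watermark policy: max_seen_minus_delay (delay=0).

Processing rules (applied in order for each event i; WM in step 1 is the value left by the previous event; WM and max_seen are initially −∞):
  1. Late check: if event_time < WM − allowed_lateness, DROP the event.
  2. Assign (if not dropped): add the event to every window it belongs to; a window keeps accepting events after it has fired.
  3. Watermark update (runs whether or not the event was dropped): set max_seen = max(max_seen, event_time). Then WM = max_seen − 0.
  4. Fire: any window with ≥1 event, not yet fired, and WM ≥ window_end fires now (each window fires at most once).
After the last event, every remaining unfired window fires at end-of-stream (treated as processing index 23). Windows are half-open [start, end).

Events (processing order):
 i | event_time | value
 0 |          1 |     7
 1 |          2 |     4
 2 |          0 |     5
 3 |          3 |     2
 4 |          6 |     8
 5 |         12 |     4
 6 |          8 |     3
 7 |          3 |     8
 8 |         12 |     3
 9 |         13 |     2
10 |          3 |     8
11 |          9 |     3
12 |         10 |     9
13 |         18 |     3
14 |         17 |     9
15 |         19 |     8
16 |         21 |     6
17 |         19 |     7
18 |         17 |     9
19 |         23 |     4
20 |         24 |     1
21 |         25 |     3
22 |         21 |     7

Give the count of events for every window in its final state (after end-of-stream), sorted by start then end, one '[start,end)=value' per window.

i=0 t=1 v=7: → [1,4); WM=1
i=1 t=2 v=4: → [1,5); WM=2
i=2 t=0 v=5: → [0,5); WM=2
i=3 t=3 v=2: → [0,6); WM=3
i=4 t=6 v=8: → [6,9); WM=6
i=5 t=12 v=4: → [12,15); WM=12
i=6 t=8 v=3: DROP (t<12-3); WM=12
i=7 t=3 v=8: DROP (t<12-3); WM=12
i=8 t=12 v=3: → [12,15); WM=12
i=9 t=13 v=2: → [12,16); WM=13
i=10 t=3 v=8: DROP (t<13-3); WM=13
i=11 t=9 v=3: DROP (t<13-3); WM=13
i=12 t=10 v=9: → [10,16); WM=13
i=13 t=18 v=3: → [18,21); WM=18
i=14 t=17 v=9: → [17,21); WM=18
i=15 t=19 v=8: → [17,22); WM=19
i=16 t=21 v=6: → [17,24); WM=21
i=17 t=19 v=7: → [17,24); WM=21
i=18 t=17 v=9: DROP (t<21-3); WM=21
i=19 t=23 v=4: → [17,26); WM=23
i=20 t=24 v=1: → [17,27); WM=24
i=21 t=25 v=3: → [17,28); WM=25
i=22 t=21 v=7: DROP (t<25-3); WM=25

[0,6)=4 [6,9)=1 [10,16)=4 [17,28)=8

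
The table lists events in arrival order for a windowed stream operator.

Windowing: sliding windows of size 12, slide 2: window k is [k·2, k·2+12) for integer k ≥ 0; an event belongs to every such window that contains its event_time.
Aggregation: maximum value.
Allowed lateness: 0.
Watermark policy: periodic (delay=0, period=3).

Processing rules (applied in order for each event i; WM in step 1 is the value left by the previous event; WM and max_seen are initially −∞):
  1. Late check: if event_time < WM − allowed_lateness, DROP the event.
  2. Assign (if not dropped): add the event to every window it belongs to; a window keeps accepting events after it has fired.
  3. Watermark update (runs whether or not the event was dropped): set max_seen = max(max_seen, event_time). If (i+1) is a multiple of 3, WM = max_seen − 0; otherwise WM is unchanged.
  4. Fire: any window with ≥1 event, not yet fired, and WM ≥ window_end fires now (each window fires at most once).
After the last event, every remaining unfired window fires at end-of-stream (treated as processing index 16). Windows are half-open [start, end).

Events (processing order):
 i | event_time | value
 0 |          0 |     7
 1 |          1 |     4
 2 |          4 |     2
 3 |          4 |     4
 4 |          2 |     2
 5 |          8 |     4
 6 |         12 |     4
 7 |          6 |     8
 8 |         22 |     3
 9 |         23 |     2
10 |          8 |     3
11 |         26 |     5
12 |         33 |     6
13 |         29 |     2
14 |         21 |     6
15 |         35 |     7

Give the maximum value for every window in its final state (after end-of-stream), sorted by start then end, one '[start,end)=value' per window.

[0,12)=7 [2,14)=4 [4,16)=4 [6,18)=4 [8,20)=4 [10,22)=4 [12,24)=4 [14,26)=3 [16,28)=5 [18,30)=5 [20,32)=5 [22,34)=6 [24,36)=7 [26,38)=7 [28,40)=7 [30,42)=7 [32,44)=7 [34,46)=7

i=0 t=0 v=7: → [0,12); WM=−∞
i=1 t=1 v=4: → [0,12); WM=−∞
i=2 t=4 v=2: → [4,16),[2,14),[0,12); WM=4
i=3 t=4 v=4: → [4,16),[2,14),[0,12); WM=4
i=4 t=2 v=2: DROP (t<4-0); WM=4
i=5 t=8 v=4: → [8,20),[6,18),[4,16),[2,14),[0,12); WM=8
i=6 t=12 v=4: → [12,24),[10,22),[8,20),[6,18),[4,16),[2,14); WM=8
i=7 t=6 v=8: DROP (t<8-0); WM=8
i=8 t=22 v=3: → [22,34),[20,32),[18,30),[16,28),[14,26),[12,24); WM=22; [0,12) fires=7 [2,14) fires=4 [4,16) fires=4 [6,18) fires=4 [8,20) fires=4 [10,22) fires=4
i=9 t=23 v=2: → [22,34),[20,32),[18,30),[16,28),[14,26),[12,24); WM=22
i=10 t=8 v=3: DROP (t<22-0); WM=22
i=11 t=26 v=5: → [26,38),[24,36),[22,34),[20,32),[18,30),[16,28); WM=26; [12,24) fires=4 [14,26) fires=3
i=12 t=33 v=6: → [32,44),[30,42),[28,40),[26,38),[24,36),[22,34); WM=26
i=13 t=29 v=2: → [28,40),[26,38),[24,36),[22,34),[20,32),[18,30); WM=26
i=14 t=21 v=6: DROP (t<26-0); WM=33; [16,28) fires=5 [18,30) fires=5 [20,32) fires=5
i=15 t=35 v=7: → [34,46),[32,44),[30,42),[28,40),[26,38),[24,36); WM=33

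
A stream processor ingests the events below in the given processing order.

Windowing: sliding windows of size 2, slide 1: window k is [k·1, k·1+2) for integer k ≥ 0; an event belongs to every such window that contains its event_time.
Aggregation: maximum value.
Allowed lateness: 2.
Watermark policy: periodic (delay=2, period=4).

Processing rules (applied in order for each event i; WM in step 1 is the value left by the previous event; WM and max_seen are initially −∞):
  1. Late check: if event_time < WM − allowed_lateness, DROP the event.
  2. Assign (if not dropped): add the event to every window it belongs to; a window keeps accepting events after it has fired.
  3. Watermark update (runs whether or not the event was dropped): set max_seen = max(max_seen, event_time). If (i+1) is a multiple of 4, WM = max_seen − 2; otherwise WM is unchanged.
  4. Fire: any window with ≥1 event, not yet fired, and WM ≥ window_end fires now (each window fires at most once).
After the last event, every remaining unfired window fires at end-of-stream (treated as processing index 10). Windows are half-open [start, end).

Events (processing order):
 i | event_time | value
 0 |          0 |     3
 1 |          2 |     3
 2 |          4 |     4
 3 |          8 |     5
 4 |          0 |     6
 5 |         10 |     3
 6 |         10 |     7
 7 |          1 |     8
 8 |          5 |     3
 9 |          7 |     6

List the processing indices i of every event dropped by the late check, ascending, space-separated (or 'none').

i=0 t=0 v=3: → [0,2); WM=−∞
i=1 t=2 v=3: → [2,4),[1,3); WM=−∞
i=2 t=4 v=4: → [4,6),[3,5); WM=−∞
i=3 t=8 v=5: → [8,10),[7,9); WM=6; [0,2) fires=3 [1,3) fires=3 [2,4) fires=3 [3,5) fires=4 [4,6) fires=4
i=4 t=0 v=6: DROP (t<6-2); WM=6
i=5 t=10 v=3: → [10,12),[9,11); WM=6
i=6 t=10 v=7: → [10,12),[9,11); WM=6
i=7 t=1 v=8: DROP (t<6-2); WM=8
i=8 t=5 v=3: DROP (t<8-2); WM=8
i=9 t=7 v=6: → [7,9),[6,8); WM=8; [6,8) fires=6

4 7 8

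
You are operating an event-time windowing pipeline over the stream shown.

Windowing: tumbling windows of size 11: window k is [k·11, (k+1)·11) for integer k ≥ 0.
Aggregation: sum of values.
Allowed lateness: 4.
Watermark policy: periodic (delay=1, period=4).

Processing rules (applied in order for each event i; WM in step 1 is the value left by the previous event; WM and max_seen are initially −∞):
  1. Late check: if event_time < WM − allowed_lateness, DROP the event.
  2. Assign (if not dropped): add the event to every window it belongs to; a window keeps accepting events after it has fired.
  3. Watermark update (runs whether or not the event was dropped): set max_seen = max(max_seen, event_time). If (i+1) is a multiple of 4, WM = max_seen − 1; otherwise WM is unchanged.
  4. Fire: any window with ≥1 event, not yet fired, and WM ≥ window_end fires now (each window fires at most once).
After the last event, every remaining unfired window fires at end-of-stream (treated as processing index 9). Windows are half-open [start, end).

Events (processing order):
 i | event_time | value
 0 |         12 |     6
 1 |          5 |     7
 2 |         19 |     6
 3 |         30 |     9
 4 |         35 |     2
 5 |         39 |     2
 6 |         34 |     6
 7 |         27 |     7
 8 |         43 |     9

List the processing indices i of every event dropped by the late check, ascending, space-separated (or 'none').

i=0 t=12 v=6: → [11,22); WM=−∞
i=1 t=5 v=7: → [0,11); WM=−∞
i=2 t=19 v=6: → [11,22); WM=−∞
i=3 t=30 v=9: → [22,33); WM=29; [0,11) fires=7 [11,22) fires=12
i=4 t=35 v=2: → [33,44); WM=29
i=5 t=39 v=2: → [33,44); WM=29
i=6 t=34 v=6: → [33,44); WM=29
i=7 t=27 v=7: → [22,33); WM=38; [22,33) fires=16
i=8 t=43 v=9: → [33,44); WM=38

none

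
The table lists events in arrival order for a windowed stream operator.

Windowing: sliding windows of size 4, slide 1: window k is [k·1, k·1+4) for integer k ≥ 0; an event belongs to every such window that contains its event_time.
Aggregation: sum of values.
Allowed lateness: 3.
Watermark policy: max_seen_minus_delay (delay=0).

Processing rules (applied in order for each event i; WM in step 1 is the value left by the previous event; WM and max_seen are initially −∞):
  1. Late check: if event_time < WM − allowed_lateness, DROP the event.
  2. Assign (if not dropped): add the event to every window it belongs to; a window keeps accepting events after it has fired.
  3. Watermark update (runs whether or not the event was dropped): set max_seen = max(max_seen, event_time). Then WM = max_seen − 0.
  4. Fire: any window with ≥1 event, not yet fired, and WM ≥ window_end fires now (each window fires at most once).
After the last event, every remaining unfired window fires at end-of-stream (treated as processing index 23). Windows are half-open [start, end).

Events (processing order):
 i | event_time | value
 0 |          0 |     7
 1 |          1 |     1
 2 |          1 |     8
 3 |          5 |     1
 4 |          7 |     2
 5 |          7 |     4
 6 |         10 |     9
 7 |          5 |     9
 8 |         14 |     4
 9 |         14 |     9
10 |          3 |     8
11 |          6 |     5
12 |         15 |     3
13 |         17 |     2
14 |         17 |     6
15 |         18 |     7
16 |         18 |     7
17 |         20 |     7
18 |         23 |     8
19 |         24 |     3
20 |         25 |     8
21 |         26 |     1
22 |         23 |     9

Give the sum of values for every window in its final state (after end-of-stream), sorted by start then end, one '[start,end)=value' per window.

[0,4)=16 [1,5)=9 [2,6)=1 [3,7)=1 [4,8)=7 [5,9)=7 [6,10)=6 [7,11)=15 [8,12)=9 [9,13)=9 [10,14)=9 [11,15)=13 [12,16)=16 [13,17)=16 [14,18)=24 [15,19)=25 [16,20)=22 [17,21)=29 [18,22)=21 [19,23)=7 [20,24)=24 [21,25)=20 [22,26)=28 [23,27)=29 [24,28)=12 [25,29)=9 [26,30)=1

i=0 t=0 v=7: → [0,4); WM=0
i=1 t=1 v=1: → [1,5),[0,4); WM=1
i=2 t=1 v=8: → [1,5),[0,4); WM=1
i=3 t=5 v=1: → [5,9),[4,8),[3,7),[2,6); WM=5; [0,4) fires=16 [1,5) fires=9
i=4 t=7 v=2: → [7,11),[6,10),[5,9),[4,8); WM=7; [2,6) fires=1 [3,7) fires=1
i=5 t=7 v=4: → [7,11),[6,10),[5,9),[4,8); WM=7
i=6 t=10 v=9: → [10,14),[9,13),[8,12),[7,11); WM=10; [4,8) fires=7 [5,9) fires=7 [6,10) fires=6
i=7 t=5 v=9: DROP (t<10-3); WM=10
i=8 t=14 v=4: → [14,18),[13,17),[12,16),[11,15); WM=14; [7,11) fires=15 [8,12) fires=9 [9,13) fires=9 [10,14) fires=9
i=9 t=14 v=9: → [14,18),[13,17),[12,16),[11,15); WM=14
i=10 t=3 v=8: DROP (t<14-3); WM=14
i=11 t=6 v=5: DROP (t<14-3); WM=14
i=12 t=15 v=3: → [15,19),[14,18),[13,17),[12,16); WM=15; [11,15) fires=13
i=13 t=17 v=2: → [17,21),[16,20),[15,19),[14,18); WM=17; [12,16) fires=16 [13,17) fires=16
i=14 t=17 v=6: → [17,21),[16,20),[15,19),[14,18); WM=17
i=15 t=18 v=7: → [18,22),[17,21),[16,20),[15,19); WM=18; [14,18) fires=24
i=16 t=18 v=7: → [18,22),[17,21),[16,20),[15,19); WM=18
i=17 t=20 v=7: → [20,24),[19,23),[18,22),[17,21); WM=20; [15,19) fires=25 [16,20) fires=22
i=18 t=23 v=8: → [23,27),[22,26),[21,25),[20,24); WM=23; [17,21) fires=29 [18,22) fires=21 [19,23) fires=7
i=19 t=24 v=3: → [24,28),[23,27),[22,26),[21,25); WM=24; [20,24) fires=15
i=20 t=25 v=8: → [25,29),[24,28),[23,27),[22,26); WM=25; [21,25) fires=11
i=21 t=26 v=1: → [26,30),[25,29),[24,28),[23,27); WM=26; [22,26) fires=19
i=22 t=23 v=9: → [23,27),[22,26),[21,25),[20,24); WM=26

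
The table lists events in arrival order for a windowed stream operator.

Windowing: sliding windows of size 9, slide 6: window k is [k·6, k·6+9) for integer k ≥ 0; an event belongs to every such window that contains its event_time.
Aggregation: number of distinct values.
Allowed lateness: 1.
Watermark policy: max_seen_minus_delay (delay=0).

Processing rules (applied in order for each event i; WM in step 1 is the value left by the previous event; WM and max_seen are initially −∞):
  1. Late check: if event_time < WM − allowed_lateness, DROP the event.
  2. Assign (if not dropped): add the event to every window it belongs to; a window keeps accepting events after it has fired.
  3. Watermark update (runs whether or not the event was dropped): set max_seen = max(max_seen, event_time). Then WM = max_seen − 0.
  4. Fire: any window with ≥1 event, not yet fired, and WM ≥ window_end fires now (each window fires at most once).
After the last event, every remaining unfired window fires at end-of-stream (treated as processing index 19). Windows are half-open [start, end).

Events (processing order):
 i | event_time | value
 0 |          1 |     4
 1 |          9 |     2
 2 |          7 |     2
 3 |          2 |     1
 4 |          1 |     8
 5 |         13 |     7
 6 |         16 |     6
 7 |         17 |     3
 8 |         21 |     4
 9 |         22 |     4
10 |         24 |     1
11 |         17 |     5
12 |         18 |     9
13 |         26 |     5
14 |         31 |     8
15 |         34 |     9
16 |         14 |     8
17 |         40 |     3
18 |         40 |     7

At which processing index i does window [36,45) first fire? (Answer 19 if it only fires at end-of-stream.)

i=0 t=1 v=4: → [0,9); WM=1
i=1 t=9 v=2: → [6,15); WM=9; [0,9) fires=1
i=2 t=7 v=2: DROP (t<9-1); WM=9
i=3 t=2 v=1: DROP (t<9-1); WM=9
i=4 t=1 v=8: DROP (t<9-1); WM=9
i=5 t=13 v=7: → [12,21),[6,15); WM=13
i=6 t=16 v=6: → [12,21); WM=16; [6,15) fires=2
i=7 t=17 v=3: → [12,21); WM=17
i=8 t=21 v=4: → [18,27); WM=21; [12,21) fires=3
i=9 t=22 v=4: → [18,27); WM=22
i=10 t=24 v=1: → [24,33),[18,27); WM=24
i=11 t=17 v=5: DROP (t<24-1); WM=24
i=12 t=18 v=9: DROP (t<24-1); WM=24
i=13 t=26 v=5: → [24,33),[18,27); WM=26
i=14 t=31 v=8: → [30,39),[24,33); WM=31; [18,27) fires=3
i=15 t=34 v=9: → [30,39); WM=34; [24,33) fires=3
i=16 t=14 v=8: DROP (t<34-1); WM=34
i=17 t=40 v=3: → [36,45); WM=40; [30,39) fires=2
i=18 t=40 v=7: → [36,45); WM=40

19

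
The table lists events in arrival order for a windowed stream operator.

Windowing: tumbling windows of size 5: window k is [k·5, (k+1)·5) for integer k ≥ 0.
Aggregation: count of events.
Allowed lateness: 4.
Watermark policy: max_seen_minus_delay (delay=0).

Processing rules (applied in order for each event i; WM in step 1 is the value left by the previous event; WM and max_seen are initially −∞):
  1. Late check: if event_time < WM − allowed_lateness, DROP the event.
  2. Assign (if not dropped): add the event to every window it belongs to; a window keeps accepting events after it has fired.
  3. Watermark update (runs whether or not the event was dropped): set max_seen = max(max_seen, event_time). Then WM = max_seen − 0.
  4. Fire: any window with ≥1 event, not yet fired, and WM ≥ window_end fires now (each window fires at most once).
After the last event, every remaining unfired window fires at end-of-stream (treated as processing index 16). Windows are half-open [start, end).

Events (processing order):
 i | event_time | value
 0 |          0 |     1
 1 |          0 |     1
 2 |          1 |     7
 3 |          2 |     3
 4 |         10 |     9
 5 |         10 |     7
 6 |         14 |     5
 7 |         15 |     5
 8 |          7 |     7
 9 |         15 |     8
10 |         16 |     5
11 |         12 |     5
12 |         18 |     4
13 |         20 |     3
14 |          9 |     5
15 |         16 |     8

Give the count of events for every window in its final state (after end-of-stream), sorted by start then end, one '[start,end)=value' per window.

[0,5)=4 [10,15)=4 [15,20)=5 [20,25)=1

i=0 t=0 v=1: → [0,5); WM=0
i=1 t=0 v=1: → [0,5); WM=0
i=2 t=1 v=7: → [0,5); WM=1
i=3 t=2 v=3: → [0,5); WM=2
i=4 t=10 v=9: → [10,15); WM=10; [0,5) fires=4
i=5 t=10 v=7: → [10,15); WM=10
i=6 t=14 v=5: → [10,15); WM=14
i=7 t=15 v=5: → [15,20); WM=15; [10,15) fires=3
i=8 t=7 v=7: DROP (t<15-4); WM=15
i=9 t=15 v=8: → [15,20); WM=15
i=10 t=16 v=5: → [15,20); WM=16
i=11 t=12 v=5: → [10,15); WM=16
i=12 t=18 v=4: → [15,20); WM=18
i=13 t=20 v=3: → [20,25); WM=20; [15,20) fires=4
i=14 t=9 v=5: DROP (t<20-4); WM=20
i=15 t=16 v=8: → [15,20); WM=20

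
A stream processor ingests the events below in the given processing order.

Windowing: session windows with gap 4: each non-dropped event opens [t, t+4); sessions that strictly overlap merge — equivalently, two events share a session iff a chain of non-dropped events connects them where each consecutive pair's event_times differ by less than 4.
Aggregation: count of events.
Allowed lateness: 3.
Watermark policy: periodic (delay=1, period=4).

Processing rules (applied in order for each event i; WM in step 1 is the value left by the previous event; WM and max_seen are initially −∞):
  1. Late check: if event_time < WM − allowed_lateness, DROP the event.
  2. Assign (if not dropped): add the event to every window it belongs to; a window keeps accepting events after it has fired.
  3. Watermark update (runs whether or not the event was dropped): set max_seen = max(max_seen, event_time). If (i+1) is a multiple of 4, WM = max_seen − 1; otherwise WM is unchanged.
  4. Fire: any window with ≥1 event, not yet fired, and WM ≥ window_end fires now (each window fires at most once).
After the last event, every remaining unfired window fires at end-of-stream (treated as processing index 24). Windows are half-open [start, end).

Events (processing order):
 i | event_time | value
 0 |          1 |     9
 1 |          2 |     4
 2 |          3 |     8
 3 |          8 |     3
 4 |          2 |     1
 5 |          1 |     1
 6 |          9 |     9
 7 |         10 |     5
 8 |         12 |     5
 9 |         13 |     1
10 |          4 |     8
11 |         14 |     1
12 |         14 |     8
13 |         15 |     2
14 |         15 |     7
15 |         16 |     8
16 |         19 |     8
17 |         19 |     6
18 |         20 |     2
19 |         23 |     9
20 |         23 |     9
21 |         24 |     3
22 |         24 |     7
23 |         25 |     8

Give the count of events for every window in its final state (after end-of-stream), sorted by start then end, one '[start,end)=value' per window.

[1,7)=3 [8,29)=18

i=0 t=1 v=9: → [1,5); WM=−∞
i=1 t=2 v=4: → [1,6); WM=−∞
i=2 t=3 v=8: → [1,7); WM=−∞
i=3 t=8 v=3: → [8,12); WM=7
i=4 t=2 v=1: DROP (t<7-3); WM=7
i=5 t=1 v=1: DROP (t<7-3); WM=7
i=6 t=9 v=9: → [8,13); WM=7
i=7 t=10 v=5: → [8,14); WM=9
i=8 t=12 v=5: → [8,16); WM=9
i=9 t=13 v=1: → [8,17); WM=9
i=10 t=4 v=8: DROP (t<9-3); WM=9
i=11 t=14 v=1: → [8,18); WM=13
i=12 t=14 v=8: → [8,18); WM=13
i=13 t=15 v=2: → [8,19); WM=13
i=14 t=15 v=7: → [8,19); WM=13
i=15 t=16 v=8: → [8,20); WM=15
i=16 t=19 v=8: → [8,23); WM=15
i=17 t=19 v=6: → [8,23); WM=15
i=18 t=20 v=2: → [8,24); WM=15
i=19 t=23 v=9: → [8,27); WM=22
i=20 t=23 v=9: → [8,27); WM=22
i=21 t=24 v=3: → [8,28); WM=22
i=22 t=24 v=7: → [8,28); WM=22
i=23 t=25 v=8: → [8,29); WM=24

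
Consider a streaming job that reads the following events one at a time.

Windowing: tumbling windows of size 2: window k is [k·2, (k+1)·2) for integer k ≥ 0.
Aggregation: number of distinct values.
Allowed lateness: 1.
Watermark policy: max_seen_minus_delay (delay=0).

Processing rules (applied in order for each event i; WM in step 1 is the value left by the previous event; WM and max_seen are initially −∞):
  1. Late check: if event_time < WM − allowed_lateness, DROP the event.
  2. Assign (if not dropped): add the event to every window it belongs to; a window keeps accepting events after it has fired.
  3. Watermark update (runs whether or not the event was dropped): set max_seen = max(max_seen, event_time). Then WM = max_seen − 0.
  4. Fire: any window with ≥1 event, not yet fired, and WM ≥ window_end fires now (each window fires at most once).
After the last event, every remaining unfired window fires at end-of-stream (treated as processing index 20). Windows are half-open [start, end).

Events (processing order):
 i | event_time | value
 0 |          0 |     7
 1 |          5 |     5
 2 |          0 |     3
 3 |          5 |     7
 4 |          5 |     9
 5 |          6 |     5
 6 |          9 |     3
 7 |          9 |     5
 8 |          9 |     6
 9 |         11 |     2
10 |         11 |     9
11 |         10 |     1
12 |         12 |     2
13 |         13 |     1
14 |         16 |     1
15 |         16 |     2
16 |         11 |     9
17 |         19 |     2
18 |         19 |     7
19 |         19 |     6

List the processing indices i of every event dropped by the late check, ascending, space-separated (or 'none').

2 16

i=0 t=0 v=7: → [0,2); WM=0
i=1 t=5 v=5: → [4,6); WM=5; [0,2) fires=1
i=2 t=0 v=3: DROP (t<5-1); WM=5
i=3 t=5 v=7: → [4,6); WM=5
i=4 t=5 v=9: → [4,6); WM=5
i=5 t=6 v=5: → [6,8); WM=6; [4,6) fires=3
i=6 t=9 v=3: → [8,10); WM=9; [6,8) fires=1
i=7 t=9 v=5: → [8,10); WM=9
i=8 t=9 v=6: → [8,10); WM=9
i=9 t=11 v=2: → [10,12); WM=11; [8,10) fires=3
i=10 t=11 v=9: → [10,12); WM=11
i=11 t=10 v=1: → [10,12); WM=11
i=12 t=12 v=2: → [12,14); WM=12; [10,12) fires=3
i=13 t=13 v=1: → [12,14); WM=13
i=14 t=16 v=1: → [16,18); WM=16; [12,14) fires=2
i=15 t=16 v=2: → [16,18); WM=16
i=16 t=11 v=9: DROP (t<16-1); WM=16
i=17 t=19 v=2: → [18,20); WM=19; [16,18) fires=2
i=18 t=19 v=7: → [18,20); WM=19
i=19 t=19 v=6: → [18,20); WM=19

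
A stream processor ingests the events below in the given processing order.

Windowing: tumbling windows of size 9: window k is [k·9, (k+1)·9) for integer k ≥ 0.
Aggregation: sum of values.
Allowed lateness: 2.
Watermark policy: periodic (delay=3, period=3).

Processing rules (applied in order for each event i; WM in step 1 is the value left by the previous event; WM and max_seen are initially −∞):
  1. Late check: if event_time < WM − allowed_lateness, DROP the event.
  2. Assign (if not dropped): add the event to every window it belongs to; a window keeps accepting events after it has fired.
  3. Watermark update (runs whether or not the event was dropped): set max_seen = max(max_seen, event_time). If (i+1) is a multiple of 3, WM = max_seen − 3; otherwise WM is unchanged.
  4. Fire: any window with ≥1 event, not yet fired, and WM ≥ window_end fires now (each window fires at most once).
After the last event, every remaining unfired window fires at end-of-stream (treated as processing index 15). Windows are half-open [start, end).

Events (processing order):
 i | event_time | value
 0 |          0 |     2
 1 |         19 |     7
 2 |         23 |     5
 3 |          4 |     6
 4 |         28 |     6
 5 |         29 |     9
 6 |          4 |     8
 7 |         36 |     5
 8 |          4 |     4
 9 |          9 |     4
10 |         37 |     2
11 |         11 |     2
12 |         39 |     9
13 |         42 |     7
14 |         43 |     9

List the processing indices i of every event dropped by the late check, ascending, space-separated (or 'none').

i=0 t=0 v=2: → [0,9); WM=−∞
i=1 t=19 v=7: → [18,27); WM=−∞
i=2 t=23 v=5: → [18,27); WM=20; [0,9) fires=2
i=3 t=4 v=6: DROP (t<20-2); WM=20
i=4 t=28 v=6: → [27,36); WM=20
i=5 t=29 v=9: → [27,36); WM=26
i=6 t=4 v=8: DROP (t<26-2); WM=26
i=7 t=36 v=5: → [36,45); WM=26
i=8 t=4 v=4: DROP (t<26-2); WM=33; [18,27) fires=12
i=9 t=9 v=4: DROP (t<33-2); WM=33
i=10 t=37 v=2: → [36,45); WM=33
i=11 t=11 v=2: DROP (t<33-2); WM=34
i=12 t=39 v=9: → [36,45); WM=34
i=13 t=42 v=7: → [36,45); WM=34
i=14 t=43 v=9: → [36,45); WM=40; [27,36) fires=15

3 6 8 9 11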